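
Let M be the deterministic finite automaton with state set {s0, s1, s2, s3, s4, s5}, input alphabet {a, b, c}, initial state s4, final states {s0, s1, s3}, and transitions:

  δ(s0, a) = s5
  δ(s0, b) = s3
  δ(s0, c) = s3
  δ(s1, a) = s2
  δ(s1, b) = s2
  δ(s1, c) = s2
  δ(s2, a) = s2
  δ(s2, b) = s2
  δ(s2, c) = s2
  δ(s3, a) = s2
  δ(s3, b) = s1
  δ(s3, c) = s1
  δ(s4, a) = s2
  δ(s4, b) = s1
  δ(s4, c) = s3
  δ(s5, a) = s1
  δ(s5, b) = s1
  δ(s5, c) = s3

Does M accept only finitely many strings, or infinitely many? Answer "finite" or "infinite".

The useful states (reachable from s4 and able to reach an accepting state) are {s1, s3, s4}.
Restricted to these states the transition graph has no cycle, so every accepting path has bounded length and L is finite.

finite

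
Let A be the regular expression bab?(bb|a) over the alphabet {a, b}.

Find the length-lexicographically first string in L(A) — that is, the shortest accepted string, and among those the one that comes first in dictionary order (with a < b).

baa

By inspection of the expression, no string of length less than 3 matches, and baa is the lexicographically first match of length 3.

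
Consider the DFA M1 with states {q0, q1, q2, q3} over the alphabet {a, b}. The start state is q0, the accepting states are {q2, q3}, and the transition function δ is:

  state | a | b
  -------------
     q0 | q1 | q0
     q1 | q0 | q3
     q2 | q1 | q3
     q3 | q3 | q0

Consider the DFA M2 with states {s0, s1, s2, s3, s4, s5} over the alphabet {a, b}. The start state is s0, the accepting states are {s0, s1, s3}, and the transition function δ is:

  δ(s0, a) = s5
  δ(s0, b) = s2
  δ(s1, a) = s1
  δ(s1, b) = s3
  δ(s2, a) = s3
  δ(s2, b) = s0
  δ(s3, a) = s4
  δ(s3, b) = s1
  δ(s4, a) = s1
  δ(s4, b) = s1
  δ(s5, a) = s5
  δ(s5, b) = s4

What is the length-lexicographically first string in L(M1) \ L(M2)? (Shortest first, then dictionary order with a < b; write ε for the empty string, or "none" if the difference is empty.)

ab

The string ab is accepted by M1 but not by M2.
No shorter string lies in the difference, and ab is the lexicographically first length-2 string in L(M1) \ L(M2).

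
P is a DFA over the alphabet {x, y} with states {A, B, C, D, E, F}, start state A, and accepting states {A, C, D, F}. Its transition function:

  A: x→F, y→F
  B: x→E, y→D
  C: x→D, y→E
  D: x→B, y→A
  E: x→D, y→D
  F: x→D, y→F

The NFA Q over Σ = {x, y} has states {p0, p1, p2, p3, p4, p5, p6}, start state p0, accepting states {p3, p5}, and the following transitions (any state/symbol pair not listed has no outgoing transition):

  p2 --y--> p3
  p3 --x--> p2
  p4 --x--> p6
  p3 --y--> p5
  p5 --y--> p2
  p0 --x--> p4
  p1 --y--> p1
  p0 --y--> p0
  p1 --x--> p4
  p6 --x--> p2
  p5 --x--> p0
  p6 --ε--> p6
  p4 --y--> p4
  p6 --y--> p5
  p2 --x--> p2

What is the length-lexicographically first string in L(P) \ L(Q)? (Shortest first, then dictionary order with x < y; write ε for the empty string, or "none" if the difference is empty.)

ε

The empty string ε is accepted by P but not by Q.
Since ε is the unique shortest string, it is the required witness.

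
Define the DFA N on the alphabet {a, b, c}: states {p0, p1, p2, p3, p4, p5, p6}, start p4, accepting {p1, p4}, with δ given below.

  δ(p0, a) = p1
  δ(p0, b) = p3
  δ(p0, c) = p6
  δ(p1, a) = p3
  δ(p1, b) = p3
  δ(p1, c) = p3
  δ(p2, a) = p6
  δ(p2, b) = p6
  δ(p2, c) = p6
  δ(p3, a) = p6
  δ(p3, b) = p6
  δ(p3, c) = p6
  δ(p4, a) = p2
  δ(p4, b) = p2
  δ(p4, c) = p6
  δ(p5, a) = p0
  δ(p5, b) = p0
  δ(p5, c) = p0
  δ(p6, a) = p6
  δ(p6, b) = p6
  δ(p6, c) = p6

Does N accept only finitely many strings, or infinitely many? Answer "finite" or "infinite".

finite

The useful states (reachable from p4 and able to reach an accepting state) are {p4}.
Restricted to these states the transition graph has no cycle, so every accepting path has bounded length and L is finite.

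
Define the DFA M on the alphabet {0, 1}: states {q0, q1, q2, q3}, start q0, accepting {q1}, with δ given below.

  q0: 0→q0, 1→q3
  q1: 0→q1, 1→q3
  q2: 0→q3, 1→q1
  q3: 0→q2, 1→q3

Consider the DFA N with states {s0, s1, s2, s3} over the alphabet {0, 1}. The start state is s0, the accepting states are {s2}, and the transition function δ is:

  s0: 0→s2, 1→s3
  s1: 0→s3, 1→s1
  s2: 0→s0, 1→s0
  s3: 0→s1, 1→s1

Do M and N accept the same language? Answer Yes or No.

No

The string 101 is accepted by M but rejected by N.
So L(M) ≠ L(N).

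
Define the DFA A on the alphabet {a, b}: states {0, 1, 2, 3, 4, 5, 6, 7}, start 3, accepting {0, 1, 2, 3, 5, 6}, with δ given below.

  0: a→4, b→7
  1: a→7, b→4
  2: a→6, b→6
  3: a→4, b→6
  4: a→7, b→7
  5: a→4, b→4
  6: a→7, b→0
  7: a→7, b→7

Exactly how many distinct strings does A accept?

The useful subgraph on states {0, 3, 6} is acyclic, so L(A) is finite; the longest accepting path visits 3 useful states, giving maximum string length 2.
Counting accepting paths from 3 by length: 1 of length 0, 1 of length 1, 1 of length 2. Total 3.

3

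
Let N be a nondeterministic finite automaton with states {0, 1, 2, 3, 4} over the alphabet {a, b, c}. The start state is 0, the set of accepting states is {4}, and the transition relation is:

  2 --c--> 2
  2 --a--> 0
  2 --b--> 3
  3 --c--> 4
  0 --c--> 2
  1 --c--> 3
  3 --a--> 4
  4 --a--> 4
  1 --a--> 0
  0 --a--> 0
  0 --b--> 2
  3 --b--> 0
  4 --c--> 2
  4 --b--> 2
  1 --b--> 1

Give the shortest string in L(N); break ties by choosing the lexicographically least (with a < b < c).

A breadth-first search from 0 reaches an accepting state first via the path 0 → 2 → 3 → 4 on input bba.
No string of length < 3 is accepted (BFS exhausts all shorter strings without reaching an accepting state), and bba is the lexicographically least accepting string of length 3.

bba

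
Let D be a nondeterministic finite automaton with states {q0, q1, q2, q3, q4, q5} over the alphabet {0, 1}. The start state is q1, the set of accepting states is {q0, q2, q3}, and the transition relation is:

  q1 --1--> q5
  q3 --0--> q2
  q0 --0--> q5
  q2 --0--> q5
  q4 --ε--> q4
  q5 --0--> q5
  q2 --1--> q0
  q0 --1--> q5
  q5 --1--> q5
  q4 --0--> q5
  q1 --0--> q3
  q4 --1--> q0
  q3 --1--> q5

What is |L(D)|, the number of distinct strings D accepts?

The useful subgraph on states {q0, q1, q2, q3} is acyclic, so L(D) is finite; the longest accepting path visits 4 useful states, giving maximum string length 3.
Counting accepting paths from q1 by length: 1 of length 1, 1 of length 2, 1 of length 3. Total 3.

3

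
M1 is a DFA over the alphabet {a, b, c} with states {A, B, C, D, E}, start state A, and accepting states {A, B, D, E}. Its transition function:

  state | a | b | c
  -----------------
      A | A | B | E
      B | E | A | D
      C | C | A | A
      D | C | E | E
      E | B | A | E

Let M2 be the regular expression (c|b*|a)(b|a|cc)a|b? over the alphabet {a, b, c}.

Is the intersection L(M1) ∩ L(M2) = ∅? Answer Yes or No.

No

The empty string ε is accepted by both M1 and M2.
Hence L(M1) ∩ L(M2) ≠ ∅.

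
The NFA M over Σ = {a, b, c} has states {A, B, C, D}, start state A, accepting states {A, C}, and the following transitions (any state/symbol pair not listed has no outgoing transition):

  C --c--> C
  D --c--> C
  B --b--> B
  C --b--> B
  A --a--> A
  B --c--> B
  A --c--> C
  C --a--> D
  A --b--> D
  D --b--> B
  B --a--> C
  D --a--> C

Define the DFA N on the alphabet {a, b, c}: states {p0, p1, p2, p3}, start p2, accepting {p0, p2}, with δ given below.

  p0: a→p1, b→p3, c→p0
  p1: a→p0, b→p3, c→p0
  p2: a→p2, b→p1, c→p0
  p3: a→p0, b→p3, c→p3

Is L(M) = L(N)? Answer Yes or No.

Yes

Exploring the product automaton M × N from the start pair (A, p2), following both machines on each input symbol, reaches 4 state pairs: (A, p2), (D, p1), (C, p0), (B, p3).
M accepts in {A, C} and N accepts in {p0, p2}. In every reachable pair the two components are either both accepting — (A, p2), (C, p0) — or both non-accepting, so no string is accepted by exactly one of the machines: L(M) \ L(N) and L(N) \ L(M) are both empty.
Hence every string is accepted by M iff it is accepted by N, and the two languages coincide.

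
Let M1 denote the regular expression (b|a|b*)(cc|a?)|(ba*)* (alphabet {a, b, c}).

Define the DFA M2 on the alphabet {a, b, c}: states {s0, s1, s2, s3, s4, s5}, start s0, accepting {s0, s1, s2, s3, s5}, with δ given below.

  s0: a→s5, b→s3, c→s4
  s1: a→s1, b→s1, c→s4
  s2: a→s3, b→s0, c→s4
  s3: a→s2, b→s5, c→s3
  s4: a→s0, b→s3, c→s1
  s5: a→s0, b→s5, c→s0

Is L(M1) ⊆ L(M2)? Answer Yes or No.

The string acc is in L(M1) but not in L(M2).
So L(M1) ⊄ L(M2).

No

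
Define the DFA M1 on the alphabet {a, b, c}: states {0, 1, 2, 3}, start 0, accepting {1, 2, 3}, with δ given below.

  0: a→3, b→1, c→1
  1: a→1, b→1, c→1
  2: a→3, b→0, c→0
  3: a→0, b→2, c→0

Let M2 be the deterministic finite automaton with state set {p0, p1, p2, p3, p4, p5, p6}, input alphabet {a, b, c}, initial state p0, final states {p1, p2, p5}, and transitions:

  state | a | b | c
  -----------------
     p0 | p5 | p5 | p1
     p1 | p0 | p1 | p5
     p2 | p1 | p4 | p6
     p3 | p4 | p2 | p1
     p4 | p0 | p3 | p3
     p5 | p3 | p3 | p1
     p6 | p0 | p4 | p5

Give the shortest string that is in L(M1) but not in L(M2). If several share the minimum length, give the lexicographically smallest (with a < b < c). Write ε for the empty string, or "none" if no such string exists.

ab

The string ab is accepted by M1 but not by M2.
No shorter string lies in the difference, and ab is the lexicographically first length-2 string in L(M1) \ L(M2).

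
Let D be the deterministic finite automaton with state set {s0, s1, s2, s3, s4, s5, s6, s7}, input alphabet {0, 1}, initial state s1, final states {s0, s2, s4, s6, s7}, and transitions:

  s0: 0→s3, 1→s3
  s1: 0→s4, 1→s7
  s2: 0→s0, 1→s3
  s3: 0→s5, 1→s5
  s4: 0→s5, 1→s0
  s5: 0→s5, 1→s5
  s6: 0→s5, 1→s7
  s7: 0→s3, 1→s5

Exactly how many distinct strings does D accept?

The useful subgraph on states {s0, s1, s4, s7} is acyclic, so L(D) is finite; the longest accepting path visits 3 useful states, giving maximum string length 2.
Counting accepting paths from s1 by length: 2 of length 1, 1 of length 2. Total 3.

3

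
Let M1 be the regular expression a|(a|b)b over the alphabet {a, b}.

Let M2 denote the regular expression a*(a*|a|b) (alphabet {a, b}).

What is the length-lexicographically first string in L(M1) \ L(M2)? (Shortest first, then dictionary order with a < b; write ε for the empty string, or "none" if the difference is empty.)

The string bb is accepted by M1 but not by M2.
No shorter string lies in the difference, and bb is the lexicographically first length-2 string in L(M1) \ L(M2).

bb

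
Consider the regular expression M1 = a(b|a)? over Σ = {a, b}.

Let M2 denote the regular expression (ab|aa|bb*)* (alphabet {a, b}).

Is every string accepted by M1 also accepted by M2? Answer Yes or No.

No

The string a is in L(M1) but not in L(M2).
So L(M1) ⊄ L(M2).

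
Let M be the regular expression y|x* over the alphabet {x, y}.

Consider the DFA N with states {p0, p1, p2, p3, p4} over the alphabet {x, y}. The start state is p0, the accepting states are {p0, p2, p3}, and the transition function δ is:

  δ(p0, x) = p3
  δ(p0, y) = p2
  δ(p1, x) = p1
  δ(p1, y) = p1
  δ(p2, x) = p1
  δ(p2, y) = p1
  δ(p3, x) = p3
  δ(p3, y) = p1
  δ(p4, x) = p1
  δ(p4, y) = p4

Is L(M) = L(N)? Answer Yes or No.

Yes

Converting the expression M to a DFA (subset construction, then merging equivalent states) gives the minimal DFA with states {m0, m1, m2, m3}, start state m0, accepting states {m0, m1, m2} and transitions m0: x→m1, y→m2; m1: x→m1, y→m3; m2: x→m3, y→m3; m3: x→m3, y→m3.
Exploring the product automaton M × N from the start pair (m0, p0), following both machines on each input symbol, reaches 4 state pairs: (m0, p0), (m1, p3), (m2, p2), (m3, p1).
M accepts in {m0, m1, m2} and N accepts in {p0, p2, p3}. In every reachable pair the two components are either both accepting — (m0, p0), (m1, p3), (m2, p2) — or both non-accepting, so no string is accepted by exactly one of the machines: L(M) \ L(N) and L(N) \ L(M) are both empty.
Hence every string is accepted by M iff it is accepted by N, and the two languages coincide.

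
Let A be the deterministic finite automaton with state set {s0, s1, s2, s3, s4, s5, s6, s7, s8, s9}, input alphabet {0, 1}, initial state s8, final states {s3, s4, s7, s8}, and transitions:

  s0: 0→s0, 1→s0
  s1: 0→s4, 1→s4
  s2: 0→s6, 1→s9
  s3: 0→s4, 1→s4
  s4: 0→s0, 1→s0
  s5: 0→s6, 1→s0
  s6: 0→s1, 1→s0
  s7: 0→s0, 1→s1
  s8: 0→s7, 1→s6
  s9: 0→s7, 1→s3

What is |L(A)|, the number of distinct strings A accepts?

6

The useful subgraph on states {s1, s4, s6, s7, s8} is acyclic, so L(A) is finite; the longest accepting path visits 4 useful states, giving maximum string length 3.
Counting accepting paths from s8 by length: 1 of length 0, 1 of length 1, 4 of length 3. Total 6.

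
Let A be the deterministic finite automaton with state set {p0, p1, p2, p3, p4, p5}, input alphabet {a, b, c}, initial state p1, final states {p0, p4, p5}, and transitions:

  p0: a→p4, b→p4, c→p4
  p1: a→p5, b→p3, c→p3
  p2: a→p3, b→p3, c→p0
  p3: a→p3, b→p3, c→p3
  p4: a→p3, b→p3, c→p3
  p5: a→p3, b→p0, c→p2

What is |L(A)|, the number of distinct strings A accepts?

9

The useful subgraph on states {p0, p1, p2, p4, p5} is acyclic, so L(A) is finite; the longest accepting path visits 5 useful states, giving maximum string length 4.
Counting accepting paths from p1 by length: 1 of length 1, 1 of length 2, 4 of length 3, 3 of length 4. Total 9.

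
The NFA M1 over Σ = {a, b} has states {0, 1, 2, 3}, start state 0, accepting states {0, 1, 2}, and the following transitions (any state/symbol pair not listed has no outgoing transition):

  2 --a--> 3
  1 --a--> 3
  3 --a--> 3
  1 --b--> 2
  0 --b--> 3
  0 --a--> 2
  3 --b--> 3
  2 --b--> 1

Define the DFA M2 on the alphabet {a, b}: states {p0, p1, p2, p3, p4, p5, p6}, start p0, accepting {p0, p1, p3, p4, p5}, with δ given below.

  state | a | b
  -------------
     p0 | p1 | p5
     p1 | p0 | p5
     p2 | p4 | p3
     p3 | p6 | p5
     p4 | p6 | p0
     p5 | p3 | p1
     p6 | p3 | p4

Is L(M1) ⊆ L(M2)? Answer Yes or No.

Yes

Exploring the product automaton M1 × M2 from the start pair (0, p0), following both machines on each input symbol, reaches 9 state pairs: (0, p0), (2, p1), (3, p5), (3, p0), (1, p5), (3, p3), (3, p1), (3, p6), (3, p4).
M1 accepts in {0, 1, 2} and M2 accepts in {p0, p1, p3, p4, p5}. The reachable pairs whose M1-component is accepting are (0, p0), (2, p1), (1, p5); in each of them the M2-component is accepting too, so the product for L(M1) \ L(M2) (M1-component accepting, M2-component rejecting) has no reachable accepting pair and the difference is empty.
Hence every string in L(M1) is also in L(M2).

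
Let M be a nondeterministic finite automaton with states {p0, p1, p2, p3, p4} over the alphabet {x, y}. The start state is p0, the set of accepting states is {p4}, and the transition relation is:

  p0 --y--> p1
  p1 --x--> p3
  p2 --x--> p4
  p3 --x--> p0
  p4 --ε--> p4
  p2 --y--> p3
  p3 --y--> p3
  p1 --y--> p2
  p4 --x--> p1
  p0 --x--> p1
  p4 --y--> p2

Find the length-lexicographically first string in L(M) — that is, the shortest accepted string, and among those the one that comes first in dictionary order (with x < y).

A breadth-first search from p0 reaches an accepting state first via the path p0 → p1 → p2 → p4 on input xyx.
No string of length < 3 is accepted (BFS exhausts all shorter strings without reaching an accepting state), and xyx is the lexicographically least accepting string of length 3.

xyx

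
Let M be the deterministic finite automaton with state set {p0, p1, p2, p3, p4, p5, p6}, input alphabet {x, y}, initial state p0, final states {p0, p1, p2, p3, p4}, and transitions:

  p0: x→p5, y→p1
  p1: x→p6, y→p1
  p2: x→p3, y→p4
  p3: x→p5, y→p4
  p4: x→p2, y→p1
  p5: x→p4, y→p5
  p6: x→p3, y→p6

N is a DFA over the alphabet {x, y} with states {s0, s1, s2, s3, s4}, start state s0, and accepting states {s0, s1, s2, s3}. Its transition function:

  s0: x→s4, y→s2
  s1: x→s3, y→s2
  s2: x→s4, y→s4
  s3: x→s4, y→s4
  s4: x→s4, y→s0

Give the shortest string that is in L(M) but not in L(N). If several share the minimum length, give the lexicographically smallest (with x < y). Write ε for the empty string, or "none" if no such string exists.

The string xx is accepted by M but not by N.
No shorter string lies in the difference, and xx is the lexicographically first length-2 string in L(M) \ L(N).

xx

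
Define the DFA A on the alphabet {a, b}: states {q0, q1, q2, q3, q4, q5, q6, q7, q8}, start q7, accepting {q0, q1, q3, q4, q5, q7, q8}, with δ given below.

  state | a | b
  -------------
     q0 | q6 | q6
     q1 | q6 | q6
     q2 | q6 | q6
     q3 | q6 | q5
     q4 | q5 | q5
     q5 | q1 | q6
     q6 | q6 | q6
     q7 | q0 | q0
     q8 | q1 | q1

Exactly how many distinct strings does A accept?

3

The useful subgraph on states {q0, q7} is acyclic, so L(A) is finite; the longest accepting path visits 2 useful states, giving maximum string length 1.
Counting accepting paths from q7 by length: 1 of length 0, 2 of length 1. Total 3.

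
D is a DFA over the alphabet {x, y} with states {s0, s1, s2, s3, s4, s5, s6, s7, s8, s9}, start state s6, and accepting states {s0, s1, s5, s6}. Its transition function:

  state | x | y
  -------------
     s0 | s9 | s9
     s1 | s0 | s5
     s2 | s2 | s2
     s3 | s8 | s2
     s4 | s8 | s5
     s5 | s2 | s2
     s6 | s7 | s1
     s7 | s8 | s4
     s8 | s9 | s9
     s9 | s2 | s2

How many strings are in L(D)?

The useful subgraph on states {s0, s1, s4, s5, s6, s7} is acyclic, so L(D) is finite; the longest accepting path visits 4 useful states, giving maximum string length 3.
Counting accepting paths from s6 by length: 1 of length 0, 1 of length 1, 2 of length 2, 1 of length 3. Total 5.

5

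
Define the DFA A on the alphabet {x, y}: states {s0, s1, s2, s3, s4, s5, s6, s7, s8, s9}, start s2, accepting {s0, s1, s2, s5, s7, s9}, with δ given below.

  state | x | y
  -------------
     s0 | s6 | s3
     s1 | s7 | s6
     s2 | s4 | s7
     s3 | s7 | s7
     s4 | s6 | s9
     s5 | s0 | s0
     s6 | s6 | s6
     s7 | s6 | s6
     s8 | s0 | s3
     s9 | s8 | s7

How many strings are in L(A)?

The useful subgraph on states {s0, s2, s3, s4, s7, s8, s9} is acyclic, so L(A) is finite; the longest accepting path visits 7 useful states, giving maximum string length 6.
Counting accepting paths from s2 by length: 1 of length 0, 1 of length 1, 1 of length 2, 1 of length 3, 1 of length 4, 2 of length 5, 2 of length 6. Total 9.

9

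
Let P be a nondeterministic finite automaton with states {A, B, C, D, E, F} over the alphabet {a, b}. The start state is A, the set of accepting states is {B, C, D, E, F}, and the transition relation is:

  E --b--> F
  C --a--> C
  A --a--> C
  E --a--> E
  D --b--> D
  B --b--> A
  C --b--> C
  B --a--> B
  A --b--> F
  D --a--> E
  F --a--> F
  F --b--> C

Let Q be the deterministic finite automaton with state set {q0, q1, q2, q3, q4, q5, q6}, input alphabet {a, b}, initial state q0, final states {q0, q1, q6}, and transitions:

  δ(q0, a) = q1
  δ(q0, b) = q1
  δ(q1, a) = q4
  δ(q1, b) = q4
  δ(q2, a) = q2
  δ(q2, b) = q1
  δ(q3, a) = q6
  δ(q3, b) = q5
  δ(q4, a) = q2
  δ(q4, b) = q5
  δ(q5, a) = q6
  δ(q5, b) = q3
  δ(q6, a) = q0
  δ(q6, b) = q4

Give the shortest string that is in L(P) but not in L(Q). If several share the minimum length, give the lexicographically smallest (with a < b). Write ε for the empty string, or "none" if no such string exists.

The string aa is accepted by P but not by Q.
No shorter string lies in the difference, and aa is the lexicographically first length-2 string in L(P) \ L(Q).

aa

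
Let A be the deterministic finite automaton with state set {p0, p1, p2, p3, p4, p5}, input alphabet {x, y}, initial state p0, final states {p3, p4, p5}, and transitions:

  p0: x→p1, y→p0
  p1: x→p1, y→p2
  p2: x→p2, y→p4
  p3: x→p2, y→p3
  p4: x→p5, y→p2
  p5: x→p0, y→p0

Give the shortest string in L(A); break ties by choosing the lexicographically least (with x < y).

A breadth-first search from p0 reaches an accepting state first via the path p0 → p1 → p2 → p4 on input xyy.
No string of length < 3 is accepted (BFS exhausts all shorter strings without reaching an accepting state), and xyy is the lexicographically least accepting string of length 3.

xyy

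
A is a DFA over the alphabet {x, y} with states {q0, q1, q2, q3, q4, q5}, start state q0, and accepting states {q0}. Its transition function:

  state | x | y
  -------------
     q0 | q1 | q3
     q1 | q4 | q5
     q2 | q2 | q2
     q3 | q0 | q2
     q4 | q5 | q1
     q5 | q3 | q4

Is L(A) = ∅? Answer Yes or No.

No

The empty string ε is accepted: the run q0 ends in the accepting state q0.
Since at least one string is accepted, L(A) is not empty.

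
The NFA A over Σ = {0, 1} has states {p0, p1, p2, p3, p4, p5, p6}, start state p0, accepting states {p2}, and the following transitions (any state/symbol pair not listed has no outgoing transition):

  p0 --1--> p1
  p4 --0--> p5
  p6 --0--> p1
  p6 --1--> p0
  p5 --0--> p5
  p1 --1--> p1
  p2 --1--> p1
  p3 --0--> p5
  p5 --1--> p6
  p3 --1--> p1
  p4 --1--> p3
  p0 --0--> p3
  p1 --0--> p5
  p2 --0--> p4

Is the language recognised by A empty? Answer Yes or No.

The states reachable from the start state are {p0, p1, p3, p5, p6}.
None of the accepting states {p2} is reachable, so no string is accepted and L(A) = ∅.

Yes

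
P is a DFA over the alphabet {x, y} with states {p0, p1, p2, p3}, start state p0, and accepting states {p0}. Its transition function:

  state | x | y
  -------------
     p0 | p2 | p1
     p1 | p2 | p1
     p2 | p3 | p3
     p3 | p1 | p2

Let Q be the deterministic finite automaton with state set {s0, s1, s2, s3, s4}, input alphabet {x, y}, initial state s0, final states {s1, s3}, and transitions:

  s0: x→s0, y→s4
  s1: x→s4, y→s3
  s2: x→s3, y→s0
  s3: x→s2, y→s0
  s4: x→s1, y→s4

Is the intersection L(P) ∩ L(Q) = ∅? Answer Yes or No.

Exploring the product automaton P × Q from the start pair (p0, s0), following both machines on each input symbol, reaches 16 state pairs: (p0, s0), (p2, s0), (p1, s4), (p3, s0), (p3, s4), (p2, s1), (p1, s0), (p2, s4), (p1, s1), (p3, s3), (p3, s1), (p1, s3), (p1, s2), (p2, s3), (p2, s2), (p3, s2).
P accepts in {p0} and Q accepts in {s1, s3}; no reachable pair has both components accepting, so no string drives both machines to acceptance simultaneously and L(P) ∩ L(Q) = ∅.
So no string is accepted by both, and the intersection is empty.

Yes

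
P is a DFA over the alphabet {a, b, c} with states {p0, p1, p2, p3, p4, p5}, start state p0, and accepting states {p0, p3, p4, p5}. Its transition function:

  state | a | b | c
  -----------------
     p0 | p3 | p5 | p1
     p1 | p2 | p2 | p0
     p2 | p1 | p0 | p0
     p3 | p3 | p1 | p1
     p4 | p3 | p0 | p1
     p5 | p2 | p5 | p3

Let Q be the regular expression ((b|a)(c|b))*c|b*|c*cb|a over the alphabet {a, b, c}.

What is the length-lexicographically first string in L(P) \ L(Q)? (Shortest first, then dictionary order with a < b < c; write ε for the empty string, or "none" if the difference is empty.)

The string aa is accepted by P but not by Q.
No shorter string lies in the difference, and aa is the lexicographically first length-2 string in L(P) \ L(Q).

aa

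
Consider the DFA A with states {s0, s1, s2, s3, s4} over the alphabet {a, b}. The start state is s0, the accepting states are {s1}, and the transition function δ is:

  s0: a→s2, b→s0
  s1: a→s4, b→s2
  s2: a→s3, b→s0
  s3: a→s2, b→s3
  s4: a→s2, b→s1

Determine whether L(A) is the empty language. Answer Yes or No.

Yes

The states reachable from the start state are {s0, s2, s3}.
None of the accepting states {s1} is reachable, so no string is accepted and L(A) = ∅.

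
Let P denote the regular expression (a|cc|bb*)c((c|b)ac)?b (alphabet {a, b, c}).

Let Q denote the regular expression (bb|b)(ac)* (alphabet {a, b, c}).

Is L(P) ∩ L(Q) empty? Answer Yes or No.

Converting the expression P to a DFA (subset construction, then merging equivalent states) gives the minimal DFA with states {p0, p1, p2, p3, p4, p5, p6, p7, p8, p9, p10}, start state p0, accepting states {p6, p10} and transitions p0: a→p1, b→p2, c→p3; p1: a→p4, b→p4, c→p5; p2: a→p4, b→p2, c→p5; p3: a→p4, b→p4, c→p1; p4: a→p4, b→p4, c→p4; p5: a→p4, b→p6, c→p7; p6: a→p8, b→p4, c→p4; p7: a→p8, b→p4, c→p4; p8: a→p4, b→p4, c→p9; p9: a→p4, b→p10, c→p4; p10: a→p4, b→p4, c→p4.
Converting the expression Q to a DFA (subset construction, then merging equivalent states) gives the minimal DFA with states {q0, q1, q2, q3, q4}, start state q0, accepting states {q2, q4} and transitions q0: a→q1, b→q2, c→q1; q1: a→q1, b→q1, c→q1; q2: a→q3, b→q4, c→q1; q3: a→q1, b→q1, c→q4; q4: a→q3, b→q1, c→q1.
Exploring the product automaton P × Q from the start pair (p0, q0), following both machines on each input symbol, reaches 15 state pairs: (p0, q0), (p1, q1), (p2, q2), (p3, q1), (p4, q1), (p5, q1), (p4, q3), (p2, q4), (p6, q1), (p7, q1), (p4, q4), (p2, q1), (p8, q1), (p9, q1), (p10, q1).
P accepts in {p6, p10} and Q accepts in {q2, q4}; no reachable pair has both components accepting, so no string drives both machines to acceptance simultaneously and L(P) ∩ L(Q) = ∅.
So no string is accepted by both, and the intersection is empty.

Yes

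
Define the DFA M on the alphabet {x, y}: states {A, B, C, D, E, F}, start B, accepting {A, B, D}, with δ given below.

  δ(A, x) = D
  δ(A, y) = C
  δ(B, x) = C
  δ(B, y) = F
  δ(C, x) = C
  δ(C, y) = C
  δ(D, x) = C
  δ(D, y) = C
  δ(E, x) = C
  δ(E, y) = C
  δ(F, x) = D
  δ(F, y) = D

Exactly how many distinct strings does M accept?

The useful subgraph on states {B, D, F} is acyclic, so L(M) is finite; the longest accepting path visits 3 useful states, giving maximum string length 2.
Counting accepting paths from B by length: 1 of length 0, 2 of length 2. Total 3.

3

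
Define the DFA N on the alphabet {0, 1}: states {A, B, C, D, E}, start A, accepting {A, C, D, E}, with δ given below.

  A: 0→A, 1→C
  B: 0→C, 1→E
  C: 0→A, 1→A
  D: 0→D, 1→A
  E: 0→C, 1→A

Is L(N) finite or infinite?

State A is reachable from the start and can reach an accepting state, and it lies on the cycle A → A.
Traversing that cycle any number of times yields accepted strings of unbounded length, so the language is infinite.

infinite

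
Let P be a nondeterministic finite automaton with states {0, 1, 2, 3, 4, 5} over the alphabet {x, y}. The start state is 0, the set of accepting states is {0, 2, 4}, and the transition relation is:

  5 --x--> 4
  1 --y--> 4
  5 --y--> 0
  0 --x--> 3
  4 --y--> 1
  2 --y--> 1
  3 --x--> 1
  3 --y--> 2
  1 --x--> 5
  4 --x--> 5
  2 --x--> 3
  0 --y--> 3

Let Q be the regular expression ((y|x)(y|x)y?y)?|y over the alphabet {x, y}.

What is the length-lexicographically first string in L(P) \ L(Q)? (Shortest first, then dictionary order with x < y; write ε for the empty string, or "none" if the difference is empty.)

xy

The string xy is accepted by P but not by Q.
No shorter string lies in the difference, and xy is the lexicographically first length-2 string in L(P) \ L(Q).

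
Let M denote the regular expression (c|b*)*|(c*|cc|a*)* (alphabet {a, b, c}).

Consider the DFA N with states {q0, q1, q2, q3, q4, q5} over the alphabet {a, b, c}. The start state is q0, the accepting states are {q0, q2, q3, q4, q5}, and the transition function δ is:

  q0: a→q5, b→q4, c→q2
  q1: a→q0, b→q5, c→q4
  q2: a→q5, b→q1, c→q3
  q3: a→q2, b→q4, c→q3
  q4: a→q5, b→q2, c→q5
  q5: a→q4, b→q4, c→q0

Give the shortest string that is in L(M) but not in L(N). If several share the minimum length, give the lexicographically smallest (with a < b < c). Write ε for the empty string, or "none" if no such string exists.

cb

The string cb is accepted by M but not by N.
No shorter string lies in the difference, and cb is the lexicographically first length-2 string in L(M) \ L(N).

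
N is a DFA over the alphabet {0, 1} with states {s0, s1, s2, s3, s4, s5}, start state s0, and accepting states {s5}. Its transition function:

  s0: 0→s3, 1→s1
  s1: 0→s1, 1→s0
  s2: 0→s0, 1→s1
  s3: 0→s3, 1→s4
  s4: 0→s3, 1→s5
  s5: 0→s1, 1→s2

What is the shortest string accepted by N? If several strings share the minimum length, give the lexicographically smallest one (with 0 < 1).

011

A breadth-first search from s0 reaches an accepting state first via the path s0 → s3 → s4 → s5 on input 011.
No string of length < 3 is accepted (BFS exhausts all shorter strings without reaching an accepting state), and 011 is the lexicographically least accepting string of length 3.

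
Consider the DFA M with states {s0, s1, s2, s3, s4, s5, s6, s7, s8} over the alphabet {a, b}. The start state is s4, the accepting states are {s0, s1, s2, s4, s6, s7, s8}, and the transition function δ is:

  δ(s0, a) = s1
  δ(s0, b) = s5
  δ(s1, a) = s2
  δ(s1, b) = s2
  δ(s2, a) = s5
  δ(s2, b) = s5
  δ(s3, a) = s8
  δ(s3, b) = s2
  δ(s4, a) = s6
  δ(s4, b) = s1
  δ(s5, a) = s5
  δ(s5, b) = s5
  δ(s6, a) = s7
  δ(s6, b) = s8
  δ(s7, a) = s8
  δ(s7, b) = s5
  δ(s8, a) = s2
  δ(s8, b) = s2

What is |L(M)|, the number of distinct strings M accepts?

12

The useful subgraph on states {s1, s2, s4, s6, s7, s8} is acyclic, so L(M) is finite; the longest accepting path visits 5 useful states, giving maximum string length 4.
Counting accepting paths from s4 by length: 1 of length 0, 2 of length 1, 4 of length 2, 3 of length 3, 2 of length 4. Total 12.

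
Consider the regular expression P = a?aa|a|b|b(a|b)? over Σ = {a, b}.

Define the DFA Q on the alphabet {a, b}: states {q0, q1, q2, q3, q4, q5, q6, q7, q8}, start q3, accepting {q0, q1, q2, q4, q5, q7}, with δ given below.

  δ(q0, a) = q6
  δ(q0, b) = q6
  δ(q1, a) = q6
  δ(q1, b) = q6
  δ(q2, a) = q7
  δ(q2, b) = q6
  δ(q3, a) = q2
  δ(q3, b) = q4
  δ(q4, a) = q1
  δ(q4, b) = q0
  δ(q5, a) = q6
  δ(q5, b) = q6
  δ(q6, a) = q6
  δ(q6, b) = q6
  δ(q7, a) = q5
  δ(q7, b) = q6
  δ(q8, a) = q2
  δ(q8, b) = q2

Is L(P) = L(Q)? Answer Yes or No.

Converting the expression P to a DFA (subset construction, then merging equivalent states) gives the minimal DFA with states {p0, p1, p2, p3, p4, p5}, start state p0, accepting states {p1, p2, p3, p5} and transitions p0: a→p1, b→p2; p1: a→p3, b→p4; p2: a→p5, b→p5; p3: a→p5, b→p4; p4: a→p4, b→p4; p5: a→p4, b→p4.
Exploring the product automaton P × Q from the start pair (p0, q3), following both machines on each input symbol, reaches 8 state pairs: (p0, q3), (p1, q2), (p2, q4), (p3, q7), (p4, q6), (p5, q1), (p5, q0), (p5, q5).
P accepts in {p1, p2, p3, p5} and Q accepts in {q0, q1, q2, q4, q5, q7}. In every reachable pair the two components are either both accepting — (p1, q2), (p2, q4), (p3, q7), (p5, q1), (p5, q0), (p5, q5) — or both non-accepting, so no string is accepted by exactly one of the machines: L(P) \ L(Q) and L(Q) \ L(P) are both empty.
Hence every string is accepted by P iff it is accepted by Q, and the two languages coincide.

Yes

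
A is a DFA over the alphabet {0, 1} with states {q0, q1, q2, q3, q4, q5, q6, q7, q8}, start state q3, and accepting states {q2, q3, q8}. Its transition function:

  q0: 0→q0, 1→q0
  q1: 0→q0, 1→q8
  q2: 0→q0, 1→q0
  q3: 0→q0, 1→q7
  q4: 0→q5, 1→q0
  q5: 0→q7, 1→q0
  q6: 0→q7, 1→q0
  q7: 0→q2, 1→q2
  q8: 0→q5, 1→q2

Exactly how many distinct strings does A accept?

3

The useful subgraph on states {q2, q3, q7} is acyclic, so L(A) is finite; the longest accepting path visits 3 useful states, giving maximum string length 2.
Counting accepting paths from q3 by length: 1 of length 0, 2 of length 2. Total 3.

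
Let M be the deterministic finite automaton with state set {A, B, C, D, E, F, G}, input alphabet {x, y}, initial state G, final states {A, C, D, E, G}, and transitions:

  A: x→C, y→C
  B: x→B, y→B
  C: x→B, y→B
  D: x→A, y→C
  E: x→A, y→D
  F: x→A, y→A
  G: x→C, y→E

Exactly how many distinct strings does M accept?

11

The useful subgraph on states {A, C, D, E, G} is acyclic, so L(M) is finite; the longest accepting path visits 5 useful states, giving maximum string length 4.
Counting accepting paths from G by length: 1 of length 0, 2 of length 1, 2 of length 2, 4 of length 3, 2 of length 4. Total 11.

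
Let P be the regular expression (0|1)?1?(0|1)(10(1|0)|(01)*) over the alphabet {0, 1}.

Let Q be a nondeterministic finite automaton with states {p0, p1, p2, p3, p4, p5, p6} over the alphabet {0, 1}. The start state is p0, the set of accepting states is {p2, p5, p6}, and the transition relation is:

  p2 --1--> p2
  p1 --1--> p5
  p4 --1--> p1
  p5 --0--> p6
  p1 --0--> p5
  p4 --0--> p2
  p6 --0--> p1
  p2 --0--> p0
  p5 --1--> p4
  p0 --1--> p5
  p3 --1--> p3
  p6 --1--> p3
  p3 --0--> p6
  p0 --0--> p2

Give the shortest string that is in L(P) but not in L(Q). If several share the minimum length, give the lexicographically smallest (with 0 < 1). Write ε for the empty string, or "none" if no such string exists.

00

The string 00 is accepted by P but not by Q.
No shorter string lies in the difference, and 00 is the lexicographically first length-2 string in L(P) \ L(Q).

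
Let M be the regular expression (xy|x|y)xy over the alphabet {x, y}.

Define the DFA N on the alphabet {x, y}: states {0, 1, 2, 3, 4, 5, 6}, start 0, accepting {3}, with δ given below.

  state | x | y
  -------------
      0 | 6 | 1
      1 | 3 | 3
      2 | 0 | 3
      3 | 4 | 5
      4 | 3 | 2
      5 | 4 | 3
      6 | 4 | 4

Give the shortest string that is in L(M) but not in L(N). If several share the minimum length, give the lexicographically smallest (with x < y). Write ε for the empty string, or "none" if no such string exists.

xxy

The string xxy is accepted by M but not by N.
No shorter string lies in the difference, and xxy is the lexicographically first length-3 string in L(M) \ L(N).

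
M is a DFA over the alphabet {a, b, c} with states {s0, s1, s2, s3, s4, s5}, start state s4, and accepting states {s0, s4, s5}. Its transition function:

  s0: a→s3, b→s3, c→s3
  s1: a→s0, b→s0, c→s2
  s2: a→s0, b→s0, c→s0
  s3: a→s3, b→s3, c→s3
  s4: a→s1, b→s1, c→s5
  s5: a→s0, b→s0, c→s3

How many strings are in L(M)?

The useful subgraph on states {s0, s1, s2, s4, s5} is acyclic, so L(M) is finite; the longest accepting path visits 4 useful states, giving maximum string length 3.
Counting accepting paths from s4 by length: 1 of length 0, 1 of length 1, 6 of length 2, 6 of length 3. Total 14.

14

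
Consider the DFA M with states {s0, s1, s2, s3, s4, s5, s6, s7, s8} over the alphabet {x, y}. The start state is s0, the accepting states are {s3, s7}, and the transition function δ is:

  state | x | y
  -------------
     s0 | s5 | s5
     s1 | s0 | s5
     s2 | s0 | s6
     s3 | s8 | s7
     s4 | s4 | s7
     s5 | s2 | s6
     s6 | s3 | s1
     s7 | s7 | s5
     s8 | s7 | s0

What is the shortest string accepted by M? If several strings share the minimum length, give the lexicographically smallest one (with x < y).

xyx

A breadth-first search from s0 reaches an accepting state first via the path s0 → s5 → s6 → s3 on input xyx.
No string of length < 3 is accepted (BFS exhausts all shorter strings without reaching an accepting state), and xyx is the lexicographically least accepting string of length 3.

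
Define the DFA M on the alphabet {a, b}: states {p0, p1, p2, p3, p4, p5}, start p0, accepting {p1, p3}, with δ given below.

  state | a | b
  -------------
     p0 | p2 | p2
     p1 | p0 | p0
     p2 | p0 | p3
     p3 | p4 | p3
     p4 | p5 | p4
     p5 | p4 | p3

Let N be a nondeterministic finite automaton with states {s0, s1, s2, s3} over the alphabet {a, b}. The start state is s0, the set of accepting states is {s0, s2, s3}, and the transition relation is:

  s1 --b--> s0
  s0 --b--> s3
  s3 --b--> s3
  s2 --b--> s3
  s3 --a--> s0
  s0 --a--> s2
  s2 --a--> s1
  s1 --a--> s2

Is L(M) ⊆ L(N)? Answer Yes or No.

Exploring the product automaton M × N from the start pair (p0, s0), following both machines on each input symbol, reaches 16 state pairs: (p0, s0), (p2, s2), (p2, s3), (p0, s1), (p3, s3), (p2, s0), (p4, s0), (p0, s2), (p5, s2), (p4, s3), (p2, s1), (p4, s1), (p5, s0), (p3, s0), (p4, s2), (p5, s1).
M accepts in {p1, p3} and N accepts in {s0, s2, s3}. The reachable pairs whose M-component is accepting are (p3, s3), (p3, s0); in each of them the N-component is accepting too, so the product for L(M) \ L(N) (M-component accepting, N-component rejecting) has no reachable accepting pair and the difference is empty.
Hence every string in L(M) is also in L(N).

Yes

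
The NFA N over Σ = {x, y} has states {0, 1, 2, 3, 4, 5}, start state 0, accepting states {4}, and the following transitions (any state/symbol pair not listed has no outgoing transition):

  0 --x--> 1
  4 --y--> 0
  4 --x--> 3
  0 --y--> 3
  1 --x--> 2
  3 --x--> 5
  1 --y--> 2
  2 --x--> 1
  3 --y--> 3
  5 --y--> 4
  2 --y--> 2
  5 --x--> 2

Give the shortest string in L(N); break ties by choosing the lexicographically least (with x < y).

yxy

A breadth-first search from 0 reaches an accepting state first via the path 0 → 3 → 5 → 4 on input yxy.
No string of length < 3 is accepted (BFS exhausts all shorter strings without reaching an accepting state), and yxy is the lexicographically least accepting string of length 3.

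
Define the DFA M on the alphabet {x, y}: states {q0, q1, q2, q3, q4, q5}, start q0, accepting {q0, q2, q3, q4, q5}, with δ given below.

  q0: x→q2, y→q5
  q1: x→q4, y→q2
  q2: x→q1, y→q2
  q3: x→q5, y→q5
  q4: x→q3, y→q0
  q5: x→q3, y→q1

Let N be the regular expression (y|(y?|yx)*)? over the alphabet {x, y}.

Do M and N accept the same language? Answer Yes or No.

The string x is accepted by M but rejected by N.
So L(M) ≠ L(N).

No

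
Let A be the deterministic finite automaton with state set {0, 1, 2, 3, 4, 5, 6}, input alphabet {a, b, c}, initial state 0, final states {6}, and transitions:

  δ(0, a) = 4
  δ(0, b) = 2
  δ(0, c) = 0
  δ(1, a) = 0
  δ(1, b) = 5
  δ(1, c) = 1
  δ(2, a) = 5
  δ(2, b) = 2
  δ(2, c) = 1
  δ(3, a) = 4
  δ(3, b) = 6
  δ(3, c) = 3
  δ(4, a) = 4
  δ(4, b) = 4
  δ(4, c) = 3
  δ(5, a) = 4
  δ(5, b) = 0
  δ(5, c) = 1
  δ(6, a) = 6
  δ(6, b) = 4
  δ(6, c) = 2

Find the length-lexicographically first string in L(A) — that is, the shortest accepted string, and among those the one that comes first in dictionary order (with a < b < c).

A breadth-first search from 0 reaches an accepting state first via the path 0 → 4 → 3 → 6 on input acb.
No string of length < 3 is accepted (BFS exhausts all shorter strings without reaching an accepting state), and acb is the lexicographically least accepting string of length 3.

acb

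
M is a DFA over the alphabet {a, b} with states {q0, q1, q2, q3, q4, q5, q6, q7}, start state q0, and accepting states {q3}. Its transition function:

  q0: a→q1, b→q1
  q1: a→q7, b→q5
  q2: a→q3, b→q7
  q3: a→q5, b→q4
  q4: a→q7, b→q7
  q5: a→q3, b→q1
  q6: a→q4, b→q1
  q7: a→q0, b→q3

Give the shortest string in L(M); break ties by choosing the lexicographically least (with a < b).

aab

A breadth-first search from q0 reaches an accepting state first via the path q0 → q1 → q7 → q3 on input aab.
No string of length < 3 is accepted (BFS exhausts all shorter strings without reaching an accepting state), and aab is the lexicographically least accepting string of length 3.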